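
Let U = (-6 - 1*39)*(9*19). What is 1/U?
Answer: -1/7695 ≈ -0.00012995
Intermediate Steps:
U = -7695 (U = (-6 - 39)*171 = -45*171 = -7695)
1/U = 1/(-7695) = -1/7695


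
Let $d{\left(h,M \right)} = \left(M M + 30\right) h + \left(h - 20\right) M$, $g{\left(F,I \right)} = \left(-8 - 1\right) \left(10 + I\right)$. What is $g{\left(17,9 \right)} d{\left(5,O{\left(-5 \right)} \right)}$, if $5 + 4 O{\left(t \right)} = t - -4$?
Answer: $- \frac{125685}{4} \approx -31421.0$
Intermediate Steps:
$g{\left(F,I \right)} = -90 - 9 I$ ($g{\left(F,I \right)} = - 9 \left(10 + I\right) = -90 - 9 I$)
$O{\left(t \right)} = - \frac{1}{4} + \frac{t}{4}$ ($O{\left(t \right)} = - \frac{5}{4} + \frac{t - -4}{4} = - \frac{5}{4} + \frac{t + 4}{4} = - \frac{5}{4} + \frac{4 + t}{4} = - \frac{5}{4} + \left(1 + \frac{t}{4}\right) = - \frac{1}{4} + \frac{t}{4}$)
$d{\left(h,M \right)} = M \left(-20 + h\right) + h \left(30 + M^{2}\right)$ ($d{\left(h,M \right)} = \left(M^{2} + 30\right) h + \left(h - 20\right) M = \left(30 + M^{2}\right) h + \left(-20 + h\right) M = h \left(30 + M^{2}\right) + M \left(-20 + h\right) = M \left(-20 + h\right) + h \left(30 + M^{2}\right)$)
$g{\left(17,9 \right)} d{\left(5,O{\left(-5 \right)} \right)} = \left(-90 - 81\right) \left(- 20 \left(- \frac{1}{4} + \frac{1}{4} \left(-5\right)\right) + 30 \cdot 5 + \left(- \frac{1}{4} + \frac{1}{4} \left(-5\right)\right) 5 + 5 \left(- \frac{1}{4} + \frac{1}{4} \left(-5\right)\right)^{2}\right) = \left(-90 - 81\right) \left(- 20 \left(- \frac{1}{4} - \frac{5}{4}\right) + 150 + \left(- \frac{1}{4} - \frac{5}{4}\right) 5 + 5 \left(- \frac{1}{4} - \frac{5}{4}\right)^{2}\right) = - 171 \left(\left(-20\right) \left(- \frac{3}{2}\right) + 150 - \frac{15}{2} + 5 \left(- \frac{3}{2}\right)^{2}\right) = - 171 \left(30 + 150 - \frac{15}{2} + 5 \cdot \frac{9}{4}\right) = - 171 \left(30 + 150 - \frac{15}{2} + \frac{45}{4}\right) = \left(-171\right) \frac{735}{4} = - \frac{125685}{4}$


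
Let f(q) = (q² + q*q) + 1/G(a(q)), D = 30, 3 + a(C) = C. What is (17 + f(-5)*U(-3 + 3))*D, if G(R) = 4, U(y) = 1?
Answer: 4035/2 ≈ 2017.5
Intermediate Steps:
a(C) = -3 + C
f(q) = ¼ + 2*q² (f(q) = (q² + q*q) + 1/4 = (q² + q²) + ¼ = 2*q² + ¼ = ¼ + 2*q²)
(17 + f(-5)*U(-3 + 3))*D = (17 + (¼ + 2*(-5)²)*1)*30 = (17 + (¼ + 2*25)*1)*30 = (17 + (¼ + 50)*1)*30 = (17 + (201/4)*1)*30 = (17 + 201/4)*30 = (269/4)*30 = 4035/2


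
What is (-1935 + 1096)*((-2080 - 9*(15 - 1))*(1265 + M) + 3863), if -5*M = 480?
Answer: 2160383889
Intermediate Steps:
M = -96 (M = -⅕*480 = -96)
(-1935 + 1096)*((-2080 - 9*(15 - 1))*(1265 + M) + 3863) = (-1935 + 1096)*((-2080 - 9*(15 - 1))*(1265 - 96) + 3863) = -839*((-2080 - 9*14)*1169 + 3863) = -839*((-2080 - 126)*1169 + 3863) = -839*(-2206*1169 + 3863) = -839*(-2578814 + 3863) = -839*(-2574951) = 2160383889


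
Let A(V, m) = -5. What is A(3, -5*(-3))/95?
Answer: -1/19 ≈ -0.052632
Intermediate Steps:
A(3, -5*(-3))/95 = -5/95 = (1/95)*(-5) = -1/19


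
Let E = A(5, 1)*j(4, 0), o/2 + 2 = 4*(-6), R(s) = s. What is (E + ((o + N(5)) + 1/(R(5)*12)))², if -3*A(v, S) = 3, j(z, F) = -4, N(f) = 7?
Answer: 6046681/3600 ≈ 1679.6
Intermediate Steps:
A(v, S) = -1 (A(v, S) = -⅓*3 = -1)
o = -52 (o = -4 + 2*(4*(-6)) = -4 + 2*(-24) = -4 - 48 = -52)
E = 4 (E = -1*(-4) = 4)
(E + ((o + N(5)) + 1/(R(5)*12)))² = (4 + ((-52 + 7) + 1/(5*12)))² = (4 + (-45 + 1/60))² = (4 - 2699/60)² = (-2459/60)² = 6046681/3600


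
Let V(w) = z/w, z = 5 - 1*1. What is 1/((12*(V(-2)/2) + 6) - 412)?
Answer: -1/418 ≈ -0.0023923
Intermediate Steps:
z = 4 (z = 5 - 1 = 4)
V(w) = 4/w
1/((12*(V(-2)/2) + 6) - 412) = 1/((12*((4/(-2))/2) + 6) - 412) = 1/((12*((4*(-1/2))*(1/2)) + 6) - 412) = 1/((12*(-2*1/2) + 6) - 412) = 1/((12*(-1) + 6) - 412) = 1/((-12 + 6) - 412) = 1/(-6 - 412) = 1/(-418) = -1/418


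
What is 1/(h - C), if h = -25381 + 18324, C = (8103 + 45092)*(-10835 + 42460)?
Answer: -1/1682298932 ≈ -5.9442e-10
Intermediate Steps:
C = 1682291875 (C = 53195*31625 = 1682291875)
h = -7057
1/(h - C) = 1/(-7057 - 1*1682291875) = 1/(-7057 - 1682291875) = 1/(-1682298932) = -1/1682298932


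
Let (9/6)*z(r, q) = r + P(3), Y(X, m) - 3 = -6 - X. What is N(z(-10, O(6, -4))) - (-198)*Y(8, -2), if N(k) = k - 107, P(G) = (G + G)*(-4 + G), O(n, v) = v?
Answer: -6887/3 ≈ -2295.7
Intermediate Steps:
Y(X, m) = -3 - X (Y(X, m) = 3 + (-6 - X) = -3 - X)
P(G) = 2*G*(-4 + G) (P(G) = (2*G)*(-4 + G) = 2*G*(-4 + G))
z(r, q) = -4 + 2*r/3 (z(r, q) = 2*(r + 2*3*(-4 + 3))/3 = 2*(r + 2*3*(-1))/3 = 2*(r - 6)/3 = 2*(-6 + r)/3 = -4 + 2*r/3)
N(k) = -107 + k
N(z(-10, O(6, -4))) - (-198)*Y(8, -2) = (-107 + (-4 + (⅔)*(-10))) - (-198)*(-3 - 1*8) = (-107 + (-4 - 20/3)) - (-198)*(-3 - 8) = (-107 - 32/3) - (-198)*(-11) = -353/3 - 1*2178 = -353/3 - 2178 = -6887/3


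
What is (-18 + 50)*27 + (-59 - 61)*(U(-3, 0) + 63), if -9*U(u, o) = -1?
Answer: -20128/3 ≈ -6709.3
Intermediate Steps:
U(u, o) = 1/9 (U(u, o) = -1/9*(-1) = 1/9)
(-18 + 50)*27 + (-59 - 61)*(U(-3, 0) + 63) = (-18 + 50)*27 + (-59 - 61)*(1/9 + 63) = 32*27 - 120*568/9 = 864 - 22720/3 = -20128/3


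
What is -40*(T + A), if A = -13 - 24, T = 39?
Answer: -80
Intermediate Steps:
A = -37
-40*(T + A) = -40*(39 - 37) = -40*2 = -80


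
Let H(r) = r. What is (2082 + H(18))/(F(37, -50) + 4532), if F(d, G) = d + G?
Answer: 2100/4519 ≈ 0.46470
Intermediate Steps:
F(d, G) = G + d
(2082 + H(18))/(F(37, -50) + 4532) = (2082 + 18)/((-50 + 37) + 4532) = 2100/(-13 + 4532) = 2100/4519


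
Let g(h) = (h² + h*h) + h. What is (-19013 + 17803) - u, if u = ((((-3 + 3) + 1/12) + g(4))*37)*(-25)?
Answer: 386005/12 ≈ 32167.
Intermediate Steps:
g(h) = h + 2*h² (g(h) = (h² + h²) + h = 2*h² + h = h + 2*h²)
u = -400525/12 (u = ((((-3 + 3) + 1/12) + 4*(1 + 2*4))*37)*(-25) = (((0 + 1/12) + 4*(1 + 8))*37)*(-25) = ((1/12 + 4*9)*37)*(-25) = ((1/12 + 36)*37)*(-25) = ((433/12)*37)*(-25) = (16021/12)*(-25) = -400525/12 ≈ -33377.)
(-19013 + 17803) - u = (-19013 + 17803) - 1*(-400525/12) = -1210 + 400525/12 = 386005/12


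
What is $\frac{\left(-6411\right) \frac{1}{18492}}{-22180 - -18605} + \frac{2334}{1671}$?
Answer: $\frac{17145431709}{12274219100} \approx 1.3969$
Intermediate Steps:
$\frac{\left(-6411\right) \frac{1}{18492}}{-22180 - -18605} + \frac{2334}{1671} = \frac{\left(-6411\right) \frac{1}{18492}}{-22180 + 18605} + 2334 \cdot \frac{1}{1671} = - \frac{2137}{6164 \left(-3575\right)} + \frac{778}{557} = \left(- \frac{2137}{6164}\right) \left(- \frac{1}{3575}\right) + \frac{778}{557} = \frac{2137}{22036300} + \frac{778}{557} = \frac{17145431709}{12274219100}$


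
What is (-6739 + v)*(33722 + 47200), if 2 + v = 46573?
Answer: 3223285104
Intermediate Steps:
v = 46571 (v = -2 + 46573 = 46571)
(-6739 + v)*(33722 + 47200) = (-6739 + 46571)*(33722 + 47200) = 39832*80922 = 3223285104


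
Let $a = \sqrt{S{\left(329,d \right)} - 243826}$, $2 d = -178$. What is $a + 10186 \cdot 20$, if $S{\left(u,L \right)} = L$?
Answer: $203720 + i \sqrt{243915} \approx 2.0372 \cdot 10^{5} + 493.88 i$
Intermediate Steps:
$d = -89$ ($d = \frac{1}{2} \left(-178\right) = -89$)
$a = i \sqrt{243915}$ ($a = \sqrt{-89 - 243826} = \sqrt{-243915} = i \sqrt{243915} \approx 493.88 i$)
$a + 10186 \cdot 20 = i \sqrt{243915} + 10186 \cdot 20 = i \sqrt{243915} + 203720 = 203720 + i \sqrt{243915}$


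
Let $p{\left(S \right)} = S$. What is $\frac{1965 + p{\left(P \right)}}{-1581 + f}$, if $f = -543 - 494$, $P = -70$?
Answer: $- \frac{1895}{2618} \approx -0.72383$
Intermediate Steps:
$f = -1037$ ($f = -543 - 494 = -1037$)
$\frac{1965 + p{\left(P \right)}}{-1581 + f} = \frac{1965 - 70}{-1581 - 1037} = \frac{1895}{-2618} = 1895 \left(- \frac{1}{2618}\right) = - \frac{1895}{2618}$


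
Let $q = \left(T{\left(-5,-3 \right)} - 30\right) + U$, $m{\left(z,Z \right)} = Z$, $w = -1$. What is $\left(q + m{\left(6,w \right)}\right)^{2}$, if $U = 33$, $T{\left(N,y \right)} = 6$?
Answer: $64$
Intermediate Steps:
$q = 9$ ($q = \left(6 - 30\right) + 33 = -24 + 33 = 9$)
$\left(q + m{\left(6,w \right)}\right)^{2} = \left(9 - 1\right)^{2} = 8^{2} = 64$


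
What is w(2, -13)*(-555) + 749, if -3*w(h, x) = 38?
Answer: 7779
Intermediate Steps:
w(h, x) = -38/3 (w(h, x) = -⅓*38 = -38/3)
w(2, -13)*(-555) + 749 = -38/3*(-555) + 749 = 7030 + 749 = 7779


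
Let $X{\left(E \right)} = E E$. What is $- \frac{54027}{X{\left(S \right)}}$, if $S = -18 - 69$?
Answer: $- \frac{207}{29} \approx -7.1379$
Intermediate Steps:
$S = -87$ ($S = -18 - 69 = -87$)
$X{\left(E \right)} = E^{2}$
$- \frac{54027}{X{\left(S \right)}} = - \frac{54027}{\left(-87\right)^{2}} = - \frac{54027}{7569} = \left(-54027\right) \frac{1}{7569} = - \frac{207}{29}$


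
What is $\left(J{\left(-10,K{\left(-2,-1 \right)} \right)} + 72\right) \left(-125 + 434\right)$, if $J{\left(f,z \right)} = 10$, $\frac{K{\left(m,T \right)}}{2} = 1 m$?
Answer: $25338$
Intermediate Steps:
$K{\left(m,T \right)} = 2 m$ ($K{\left(m,T \right)} = 2 \cdot 1 m = 2 m$)
$\left(J{\left(-10,K{\left(-2,-1 \right)} \right)} + 72\right) \left(-125 + 434\right) = \left(10 + 72\right) \left(-125 + 434\right) = 82 \cdot 309 = 25338$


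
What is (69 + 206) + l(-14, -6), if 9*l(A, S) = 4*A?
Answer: 2419/9 ≈ 268.78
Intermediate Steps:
l(A, S) = 4*A/9 (l(A, S) = (4*A)/9 = 4*A/9)
(69 + 206) + l(-14, -6) = (69 + 206) + (4/9)*(-14) = 275 - 56/9 = 2419/9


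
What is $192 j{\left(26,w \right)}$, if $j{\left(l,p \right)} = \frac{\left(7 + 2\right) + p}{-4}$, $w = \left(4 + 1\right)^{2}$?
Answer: $-1632$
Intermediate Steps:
$w = 25$ ($w = 5^{2} = 25$)
$j{\left(l,p \right)} = - \frac{9}{4} - \frac{p}{4}$ ($j{\left(l,p \right)} = \left(9 + p\right) \left(- \frac{1}{4}\right) = - \frac{9}{4} - \frac{p}{4}$)
$192 j{\left(26,w \right)} = 192 \left(- \frac{9}{4} - \frac{25}{4}\right) = 192 \left(- \frac{17}{2}\right) = -1632$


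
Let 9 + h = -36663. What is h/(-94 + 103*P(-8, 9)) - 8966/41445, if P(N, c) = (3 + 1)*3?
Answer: -765055106/23665095 ≈ -32.328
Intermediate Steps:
h = -36672 (h = -9 - 36663 = -36672)
P(N, c) = 12 (P(N, c) = 4*3 = 12)
h/(-94 + 103*P(-8, 9)) - 8966/41445 = -36672/(-94 + 103*12) - 8966/41445 = -36672/(-94 + 1236) - 8966*1/41445 = -36672/1142 - 8966/41445 = -36672*1/1142 - 8966/41445 = -18336/571 - 8966/41445 = -765055106/23665095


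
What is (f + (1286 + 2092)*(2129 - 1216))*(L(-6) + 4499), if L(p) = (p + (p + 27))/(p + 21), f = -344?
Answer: 13876965000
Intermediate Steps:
L(p) = (27 + 2*p)/(21 + p) (L(p) = (p + (27 + p))/(21 + p) = (27 + 2*p)/(21 + p))
(f + (1286 + 2092)*(2129 - 1216))*(L(-6) + 4499) = (-344 + (1286 + 2092)*(2129 - 1216))*((27 + 2*(-6))/(21 - 6) + 4499) = (-344 + 3378*913)*((27 - 12)/15 + 4499) = (-344 + 3084114)*((1/15)*15 + 4499) = 3083770*(1 + 4499) = 3083770*4500 = 13876965000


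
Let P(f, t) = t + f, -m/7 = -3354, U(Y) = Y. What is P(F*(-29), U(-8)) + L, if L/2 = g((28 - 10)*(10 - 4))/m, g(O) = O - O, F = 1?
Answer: -37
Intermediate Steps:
g(O) = 0
m = 23478 (m = -7*(-3354) = 23478)
P(f, t) = f + t
L = 0 (L = 2*(0/23478) = 2*(0*(1/23478)) = 2*0 = 0)
P(F*(-29), U(-8)) + L = (1*(-29) - 8) + 0 = (-29 - 8) + 0 = -37 + 0 = -37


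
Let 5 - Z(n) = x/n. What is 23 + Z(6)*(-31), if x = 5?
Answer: -637/6 ≈ -106.17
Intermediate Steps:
Z(n) = 5 - 5/n
23 + Z(6)*(-31) = 23 + (5 - 5/6)*(-31) = 23 + (5 - 5*⅙)*(-31) = 23 + (5 - ⅚)*(-31) = 23 + (25/6)*(-31) = 23 - 775/6 = -637/6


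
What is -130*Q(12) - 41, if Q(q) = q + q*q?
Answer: -20321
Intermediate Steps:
Q(q) = q + q**2
-130*Q(12) - 41 = -1560*(1 + 12) - 41 = -1560*13 - 41 = -130*156 - 41 = -20280 - 41 = -20321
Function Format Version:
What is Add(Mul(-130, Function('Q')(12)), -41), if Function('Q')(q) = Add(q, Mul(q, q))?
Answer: -20321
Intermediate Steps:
Function('Q')(q) = Add(q, Pow(q, 2))
Add(Mul(-130, Function('Q')(12)), -41) = Add(Mul(-130, Mul(12, Add(1, 12))), -41) = Add(Mul(-130, Mul(12, 13)), -41) = Add(Mul(-130, 156), -41) = Add(-20280, -41) = -20321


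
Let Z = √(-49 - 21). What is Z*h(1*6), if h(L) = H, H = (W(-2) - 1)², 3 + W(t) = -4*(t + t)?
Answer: 144*I*√70 ≈ 1204.8*I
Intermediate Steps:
W(t) = -3 - 8*t (W(t) = -3 - 4*(t + t) = -3 - 8*t)
H = 144 (H = ((-3 - 8*(-2)) - 1)² = ((-3 + 16) - 1)² = (13 - 1)² = 12² = 144)
h(L) = 144
Z = I*√70 (Z = √(-70) = I*√70 ≈ 8.3666*I)
Z*h(1*6) = (I*√70)*144 = 144*I*√70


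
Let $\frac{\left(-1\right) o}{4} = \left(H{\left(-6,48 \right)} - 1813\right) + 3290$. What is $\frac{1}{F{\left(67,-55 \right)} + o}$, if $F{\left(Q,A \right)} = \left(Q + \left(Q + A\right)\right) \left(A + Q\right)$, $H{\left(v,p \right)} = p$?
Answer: $- \frac{1}{5152} \approx -0.0001941$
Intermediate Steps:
$F{\left(Q,A \right)} = \left(A + Q\right) \left(A + 2 Q\right)$ ($F{\left(Q,A \right)} = \left(Q + \left(A + Q\right)\right) \left(A + Q\right) = \left(A + 2 Q\right) \left(A + Q\right) = \left(A + Q\right) \left(A + 2 Q\right)$)
$o = -6100$ ($o = - 4 \left(\left(48 - 1813\right) + 3290\right) = - 4 \left(-1765 + 3290\right) = \left(-4\right) 1525 = -6100$)
$\frac{1}{F{\left(67,-55 \right)} + o} = \frac{1}{\left(\left(-55\right)^{2} + 2 \cdot 67^{2} + 3 \left(-55\right) 67\right) - 6100} = \frac{1}{\left(3025 + 2 \cdot 4489 - 11055\right) - 6100} = \frac{1}{\left(3025 + 8978 - 11055\right) - 6100} = \frac{1}{948 - 6100} = \frac{1}{-5152} = - \frac{1}{5152}$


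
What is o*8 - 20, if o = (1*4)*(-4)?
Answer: -148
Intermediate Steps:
o = -16 (o = 4*(-4) = -16)
o*8 - 20 = -16*8 - 20 = -128 - 20 = -148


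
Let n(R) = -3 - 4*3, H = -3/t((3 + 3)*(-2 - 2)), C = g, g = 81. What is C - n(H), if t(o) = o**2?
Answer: 96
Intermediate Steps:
C = 81
H = -1/192 (H = -3*1/((-2 - 2)**2*(3 + 3)**2) = -3/((6*(-4))**2) = -3/((-24)**2) = -3/576 = -3*1/576 = -1/192 ≈ -0.0052083)
n(R) = -15 (n(R) = -3 - 12 = -15)
C - n(H) = 81 - 1*(-15) = 81 + 15 = 96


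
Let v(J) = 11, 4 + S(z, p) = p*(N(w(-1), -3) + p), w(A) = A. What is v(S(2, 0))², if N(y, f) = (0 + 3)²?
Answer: 121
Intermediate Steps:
N(y, f) = 9 (N(y, f) = 3² = 9)
S(z, p) = -4 + p*(9 + p)
v(S(2, 0))² = 11² = 121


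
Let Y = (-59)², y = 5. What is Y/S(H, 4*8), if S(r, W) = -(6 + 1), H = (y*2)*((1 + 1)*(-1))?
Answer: -3481/7 ≈ -497.29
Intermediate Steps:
Y = 3481
H = -20 (H = (5*2)*((1 + 1)*(-1)) = 10*(2*(-1)) = 10*(-2) = -20)
S(r, W) = -7 (S(r, W) = -1*7 = -7)
Y/S(H, 4*8) = 3481/(-7) = 3481*(-⅐) = -3481/7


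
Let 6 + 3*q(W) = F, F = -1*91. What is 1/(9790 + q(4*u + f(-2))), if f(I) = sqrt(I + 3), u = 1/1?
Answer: 3/29273 ≈ 0.00010248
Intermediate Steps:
u = 1
f(I) = sqrt(3 + I)
F = -91
q(W) = -97/3 (q(W) = -2 + (1/3)*(-91) = -2 - 91/3 = -97/3)
1/(9790 + q(4*u + f(-2))) = 1/(9790 - 97/3) = 1/(29273/3) = 3/29273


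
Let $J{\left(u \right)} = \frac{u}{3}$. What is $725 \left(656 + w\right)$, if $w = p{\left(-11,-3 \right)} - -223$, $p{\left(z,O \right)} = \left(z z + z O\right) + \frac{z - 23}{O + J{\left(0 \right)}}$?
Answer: $\frac{2271425}{3} \approx 7.5714 \cdot 10^{5}$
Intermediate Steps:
$J{\left(u \right)} = \frac{u}{3}$ ($J{\left(u \right)} = u \frac{1}{3} = \frac{u}{3}$)
$p{\left(z,O \right)} = z^{2} + O z + \frac{-23 + z}{O}$ ($p{\left(z,O \right)} = \left(z z + z O\right) + \frac{z - 23}{O + \frac{1}{3} \cdot 0} = \left(z^{2} + O z\right) + \frac{-23 + z}{O + 0} = \left(z^{2} + O z\right) + \frac{-23 + z}{O} = z^{2} + O z + \frac{-23 + z}{O}$)
$w = \frac{1165}{3}$ ($w = \left(\left(-11\right)^{2} - \frac{23}{-3} - -33 - \frac{11}{-3}\right) - -223 = \left(121 - - \frac{23}{3} + 33 - - \frac{11}{3}\right) + 223 = \left(121 + \frac{23}{3} + 33 + \frac{11}{3}\right) + 223 = \frac{496}{3} + 223 = \frac{1165}{3} \approx 388.33$)
$725 \left(656 + w\right) = 725 \left(656 + \frac{1165}{3}\right) = 725 \cdot \frac{3133}{3} = \frac{2271425}{3}$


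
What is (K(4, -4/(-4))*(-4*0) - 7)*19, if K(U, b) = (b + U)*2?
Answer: -133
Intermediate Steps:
K(U, b) = 2*U + 2*b (K(U, b) = (U + b)*2 = 2*U + 2*b)
(K(4, -4/(-4))*(-4*0) - 7)*19 = ((2*4 + 2*(-4/(-4)))*(-4*0) - 7)*19 = ((8 + 2*(-4*(-1/4)))*0 - 7)*19 = ((8 + 2*1)*0 - 7)*19 = ((8 + 2)*0 - 7)*19 = (10*0 - 7)*19 = (0 - 7)*19 = -7*19 = -133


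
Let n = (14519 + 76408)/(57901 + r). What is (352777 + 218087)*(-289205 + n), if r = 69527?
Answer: -250451111033148/1517 ≈ -1.6510e+11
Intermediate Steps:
n = 30309/42476 (n = (14519 + 76408)/(57901 + 69527) = 90927/127428 = 90927*(1/127428) = 30309/42476 ≈ 0.71356)
(352777 + 218087)*(-289205 + n) = (352777 + 218087)*(-289205 + 30309/42476) = 570864*(-12284241271/42476) = -250451111033148/1517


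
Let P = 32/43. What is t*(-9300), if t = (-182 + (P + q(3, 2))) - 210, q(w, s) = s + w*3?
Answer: 152064300/43 ≈ 3.5364e+6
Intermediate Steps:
q(w, s) = s + 3*w
P = 32/43 (P = 32*(1/43) = 32/43 ≈ 0.74419)
t = -16351/43 (t = (-182 + (32/43 + (2 + 3*3))) - 210 = (-182 + (32/43 + (2 + 9))) - 210 = (-182 + (32/43 + 11)) - 210 = (-182 + 505/43) - 210 = -7321/43 - 210 = -16351/43 ≈ -380.26)
t*(-9300) = -16351/43*(-9300) = 152064300/43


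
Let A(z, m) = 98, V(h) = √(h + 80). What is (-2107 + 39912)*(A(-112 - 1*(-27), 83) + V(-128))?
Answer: 3704890 + 151220*I*√3 ≈ 3.7049e+6 + 2.6192e+5*I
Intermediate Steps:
V(h) = √(80 + h)
(-2107 + 39912)*(A(-112 - 1*(-27), 83) + V(-128)) = (-2107 + 39912)*(98 + √(80 - 128)) = 37805*(98 + √(-48)) = 37805*(98 + 4*I*√3) = 3704890 + 151220*I*√3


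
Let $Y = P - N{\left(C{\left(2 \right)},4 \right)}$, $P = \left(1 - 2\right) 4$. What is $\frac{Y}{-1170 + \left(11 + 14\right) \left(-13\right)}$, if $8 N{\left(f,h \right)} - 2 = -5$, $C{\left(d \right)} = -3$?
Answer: $\frac{29}{11960} \approx 0.0024248$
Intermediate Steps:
$N{\left(f,h \right)} = - \frac{3}{8}$ ($N{\left(f,h \right)} = \frac{1}{4} + \frac{1}{8} \left(-5\right) = \frac{1}{4} - \frac{5}{8} = - \frac{3}{8}$)
$P = -4$ ($P = \left(-1\right) 4 = -4$)
$Y = - \frac{29}{8}$ ($Y = -4 - - \frac{3}{8} = -4 + \frac{3}{8} = - \frac{29}{8} \approx -3.625$)
$\frac{Y}{-1170 + \left(11 + 14\right) \left(-13\right)} = \frac{1}{-1170 + \left(11 + 14\right) \left(-13\right)} \left(- \frac{29}{8}\right) = \frac{1}{-1170 + 25 \left(-13\right)} \left(- \frac{29}{8}\right) = \frac{1}{-1170 - 325} \left(- \frac{29}{8}\right) = \frac{1}{-1495} \left(- \frac{29}{8}\right) = \left(- \frac{1}{1495}\right) \left(- \frac{29}{8}\right) = \frac{29}{11960}$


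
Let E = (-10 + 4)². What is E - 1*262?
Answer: -226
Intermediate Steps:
E = 36 (E = (-6)² = 36)
E - 1*262 = 36 - 1*262 = 36 - 262 = -226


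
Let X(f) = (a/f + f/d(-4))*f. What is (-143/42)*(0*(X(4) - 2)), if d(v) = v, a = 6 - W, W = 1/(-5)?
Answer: 0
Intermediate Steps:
W = -⅕ ≈ -0.20000
a = 31/5 (a = 6 - 1*(-⅕) = 6 + ⅕ = 31/5 ≈ 6.2000)
X(f) = f*(-f/4 + 31/(5*f)) (X(f) = (31/(5*f) + f/(-4))*f = (31/(5*f) + f*(-¼))*f = (31/(5*f) - f/4)*f = (-f/4 + 31/(5*f))*f = f*(-f/4 + 31/(5*f)))
(-143/42)*(0*(X(4) - 2)) = (-143/42)*(0*((31/5 - ¼*4²) - 2)) = (-143*1/42)*(0*((31/5 - ¼*16) - 2)) = -0*((31/5 - 4) - 2) = -0*(11/5 - 2) = -0/5 = -143/42*0 = 0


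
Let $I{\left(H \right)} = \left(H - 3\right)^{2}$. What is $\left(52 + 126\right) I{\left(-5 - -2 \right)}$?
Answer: $6408$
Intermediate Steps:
$I{\left(H \right)} = \left(-3 + H\right)^{2}$
$\left(52 + 126\right) I{\left(-5 - -2 \right)} = \left(52 + 126\right) \left(-3 - 3\right)^{2} = 178 \left(-3 + \left(-5 + 2\right)\right)^{2} = 178 \left(-3 - 3\right)^{2} = 178 \left(-6\right)^{2} = 178 \cdot 36 = 6408$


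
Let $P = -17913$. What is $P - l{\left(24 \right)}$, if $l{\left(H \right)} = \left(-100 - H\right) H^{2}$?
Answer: $53511$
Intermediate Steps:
$l{\left(H \right)} = H^{2} \left(-100 - H\right)$
$P - l{\left(24 \right)} = -17913 - 24^{2} \left(-100 - 24\right) = -17913 - 576 \left(-100 - 24\right) = -17913 - 576 \left(-124\right) = -17913 - -71424 = -17913 + 71424 = 53511$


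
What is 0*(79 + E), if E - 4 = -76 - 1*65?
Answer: 0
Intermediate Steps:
E = -137 (E = 4 + (-76 - 1*65) = 4 + (-76 - 65) = 4 - 141 = -137)
0*(79 + E) = 0*(79 - 137) = 0*(-58) = 0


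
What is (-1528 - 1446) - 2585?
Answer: -5559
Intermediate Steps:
(-1528 - 1446) - 2585 = -2974 - 2585 = -5559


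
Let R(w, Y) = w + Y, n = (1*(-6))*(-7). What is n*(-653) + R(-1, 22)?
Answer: -27405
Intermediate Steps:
n = 42 (n = -6*(-7) = 42)
R(w, Y) = Y + w
n*(-653) + R(-1, 22) = 42*(-653) + (22 - 1) = -27426 + 21 = -27405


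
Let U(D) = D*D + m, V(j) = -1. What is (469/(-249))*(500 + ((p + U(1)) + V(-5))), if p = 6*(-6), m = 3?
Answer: -219023/249 ≈ -879.61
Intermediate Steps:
p = -36
U(D) = 3 + D² (U(D) = D*D + 3 = D² + 3 = 3 + D²)
(469/(-249))*(500 + ((p + U(1)) + V(-5))) = (469/(-249))*(500 + ((-36 + (3 + 1²)) - 1)) = (469*(-1/249))*(500 + ((-36 + (3 + 1)) - 1)) = -469*(500 + ((-36 + 4) - 1))/249 = -469*(500 + (-32 - 1))/249 = -469*(500 - 33)/249 = -469/249*467 = -219023/249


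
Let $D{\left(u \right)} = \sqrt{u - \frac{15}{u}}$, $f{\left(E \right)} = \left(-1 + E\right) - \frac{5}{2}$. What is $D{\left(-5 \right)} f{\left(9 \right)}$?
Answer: $\frac{11 i \sqrt{2}}{2} \approx 7.7782 i$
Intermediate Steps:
$f{\left(E \right)} = - \frac{7}{2} + E$ ($f{\left(E \right)} = \left(-1 + E\right) - \frac{5}{2} = - \frac{7}{2} + E$)
$D{\left(-5 \right)} f{\left(9 \right)} = \sqrt{-5 - \frac{15}{-5}} \left(- \frac{7}{2} + 9\right) = \sqrt{-5 - -3} \cdot \frac{11}{2} = \sqrt{-5 + 3} \cdot \frac{11}{2} = \sqrt{-2} \cdot \frac{11}{2} = i \sqrt{2} \cdot \frac{11}{2} = \frac{11 i \sqrt{2}}{2}$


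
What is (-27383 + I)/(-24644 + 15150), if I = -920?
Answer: 28303/9494 ≈ 2.9811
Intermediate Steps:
(-27383 + I)/(-24644 + 15150) = (-27383 - 920)/(-24644 + 15150) = -28303/(-9494) = -28303*(-1/9494) = 28303/9494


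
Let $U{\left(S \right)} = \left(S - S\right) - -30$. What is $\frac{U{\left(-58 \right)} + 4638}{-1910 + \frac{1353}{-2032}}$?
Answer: $- \frac{9485376}{3882473} \approx -2.4431$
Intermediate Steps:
$U{\left(S \right)} = 30$ ($U{\left(S \right)} = 0 + 30 = 30$)
$\frac{U{\left(-58 \right)} + 4638}{-1910 + \frac{1353}{-2032}} = \frac{30 + 4638}{-1910 + \frac{1353}{-2032}} = \frac{4668}{-1910 + 1353 \left(- \frac{1}{2032}\right)} = \frac{4668}{-1910 - \frac{1353}{2032}} = \frac{4668}{- \frac{3882473}{2032}} = 4668 \left(- \frac{2032}{3882473}\right) = - \frac{9485376}{3882473}$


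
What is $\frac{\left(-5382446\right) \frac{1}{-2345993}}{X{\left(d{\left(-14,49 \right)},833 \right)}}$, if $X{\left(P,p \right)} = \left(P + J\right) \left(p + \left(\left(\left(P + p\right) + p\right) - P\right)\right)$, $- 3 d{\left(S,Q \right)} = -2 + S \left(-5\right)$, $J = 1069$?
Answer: $\frac{5382446}{6134271998491} \approx 8.7744 \cdot 10^{-7}$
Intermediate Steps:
$d{\left(S,Q \right)} = \frac{2}{3} + \frac{5 S}{3}$ ($d{\left(S,Q \right)} = - \frac{-2 + S \left(-5\right)}{3} = - \frac{-2 - 5 S}{3} = \frac{2}{3} + \frac{5 S}{3}$)
$X{\left(P,p \right)} = 3 p \left(1069 + P\right)$ ($X{\left(P,p \right)} = \left(P + 1069\right) \left(p + \left(\left(\left(P + p\right) + p\right) - P\right)\right) = \left(1069 + P\right) \left(p + \left(\left(P + 2 p\right) - P\right)\right) = \left(1069 + P\right) \left(p + 2 p\right) = \left(1069 + P\right) 3 p = 3 p \left(1069 + P\right)$)
$\frac{\left(-5382446\right) \frac{1}{-2345993}}{X{\left(d{\left(-14,49 \right)},833 \right)}} = \frac{\left(-5382446\right) \frac{1}{-2345993}}{3 \cdot 833 \left(1069 + \left(\frac{2}{3} + \frac{5}{3} \left(-14\right)\right)\right)} = \frac{\left(-5382446\right) \left(- \frac{1}{2345993}\right)}{3 \cdot 833 \left(1069 + \left(\frac{2}{3} - \frac{70}{3}\right)\right)} = \frac{5382446}{2345993 \cdot 3 \cdot 833 \left(1069 - \frac{68}{3}\right)} = \frac{5382446}{2345993 \cdot 3 \cdot 833 \cdot \frac{3139}{3}} = \frac{5382446}{2345993 \cdot 2614787} = \frac{5382446}{2345993} \cdot \frac{1}{2614787} = \frac{5382446}{6134271998491}$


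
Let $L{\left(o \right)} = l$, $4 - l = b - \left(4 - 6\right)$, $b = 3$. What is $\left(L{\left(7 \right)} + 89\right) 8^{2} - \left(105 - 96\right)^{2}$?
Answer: $5551$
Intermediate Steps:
$l = -1$ ($l = 4 - \left(3 - \left(4 - 6\right)\right) = 4 - \left(3 - -2\right) = 4 - \left(3 + 2\right) = 4 - 5 = -1$)
$L{\left(o \right)} = -1$
$\left(L{\left(7 \right)} + 89\right) 8^{2} - \left(105 - 96\right)^{2} = \left(-1 + 89\right) 8^{2} - \left(105 - 96\right)^{2} = 88 \cdot 64 - 9^{2} = 5632 - 81 = 5551$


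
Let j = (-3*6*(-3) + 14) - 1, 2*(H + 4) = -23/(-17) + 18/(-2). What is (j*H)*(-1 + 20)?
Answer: -169309/17 ≈ -9959.4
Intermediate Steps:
H = -133/17 (H = -4 + (-23/(-17) + 18/(-2))/2 = -4 + (-23*(-1/17) + 18*(-½))/2 = -4 + (23/17 - 9)/2 = -4 + (½)*(-130/17) = -4 - 65/17 = -133/17 ≈ -7.8235)
j = 67 (j = (-18*(-3) + 14) - 1 = (54 + 14) - 1 = 68 - 1 = 67)
(j*H)*(-1 + 20) = (67*(-133/17))*(-1 + 20) = -8911/17*19 = -169309/17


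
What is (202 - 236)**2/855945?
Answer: 1156/855945 ≈ 0.0013506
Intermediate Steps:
(202 - 236)**2/855945 = (-34)**2*(1/855945) = 1156*(1/855945) = 1156/855945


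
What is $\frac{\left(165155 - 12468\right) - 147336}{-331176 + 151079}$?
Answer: $- \frac{5351}{180097} \approx -0.029712$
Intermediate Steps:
$\frac{\left(165155 - 12468\right) - 147336}{-331176 + 151079} = \frac{\left(165155 - 12468\right) - 147336}{-180097} = \left(152687 - 147336\right) \left(- \frac{1}{180097}\right) = 5351 \left(- \frac{1}{180097}\right) = - \frac{5351}{180097}$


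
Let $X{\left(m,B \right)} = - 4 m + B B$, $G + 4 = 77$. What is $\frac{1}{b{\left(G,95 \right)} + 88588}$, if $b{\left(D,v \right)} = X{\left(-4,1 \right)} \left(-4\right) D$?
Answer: $\frac{1}{83624} \approx 1.1958 \cdot 10^{-5}$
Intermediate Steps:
$G = 73$ ($G = -4 + 77 = 73$)
$X{\left(m,B \right)} = B^{2} - 4 m$ ($X{\left(m,B \right)} = - 4 m + B^{2} = B^{2} - 4 m$)
$b{\left(D,v \right)} = - 68 D$ ($b{\left(D,v \right)} = \left(1^{2} - -16\right) \left(-4\right) D = \left(1 + 16\right) \left(-4\right) D = 17 \left(-4\right) D = - 68 D$)
$\frac{1}{b{\left(G,95 \right)} + 88588} = \frac{1}{\left(-68\right) 73 + 88588} = \frac{1}{-4964 + 88588} = \frac{1}{83624}$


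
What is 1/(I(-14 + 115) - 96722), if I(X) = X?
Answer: -1/96621 ≈ -1.0350e-5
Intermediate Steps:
1/(I(-14 + 115) - 96722) = 1/((-14 + 115) - 96722) = 1/(101 - 96722) = 1/(-96621) = -1/96621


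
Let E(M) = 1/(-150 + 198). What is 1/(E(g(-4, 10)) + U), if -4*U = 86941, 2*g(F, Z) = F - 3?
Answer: -48/1043291 ≈ -4.6008e-5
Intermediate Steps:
g(F, Z) = -3/2 + F/2 (g(F, Z) = (F - 3)/2 = (-3 + F)/2 = -3/2 + F/2)
E(M) = 1/48
U = -86941/4 (U = -1/4*86941 = -86941/4 ≈ -21735.)
1/(E(g(-4, 10)) + U) = 1/(1/48 - 86941/4) = 1/(-1043291/48) = -48/1043291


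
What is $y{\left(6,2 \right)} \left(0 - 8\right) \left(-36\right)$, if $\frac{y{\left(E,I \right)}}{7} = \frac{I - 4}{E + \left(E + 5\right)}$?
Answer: $- \frac{4032}{17} \approx -237.18$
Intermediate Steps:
$y{\left(E,I \right)} = \frac{7 \left(-4 + I\right)}{5 + 2 E}$ ($y{\left(E,I \right)} = 7 \frac{I - 4}{E + \left(E + 5\right)} = 7 \frac{-4 + I}{E + \left(5 + E\right)} = 7 \frac{-4 + I}{5 + 2 E} = \frac{7 \left(-4 + I\right)}{5 + 2 E}$)
$y{\left(6,2 \right)} \left(0 - 8\right) \left(-36\right) = \frac{7 \left(-4 + 2\right)}{5 + 2 \cdot 6} \left(0 - 8\right) \left(-36\right) = 7 \frac{1}{5 + 12} \left(-2\right) \left(0 - 8\right) \left(-36\right) = 7 \cdot \frac{1}{17} \left(-2\right) \left(-8\right) \left(-36\right) = \left(- \frac{14}{17}\right) \left(-8\right) \left(-36\right) = \frac{112}{17} \left(-36\right) = - \frac{4032}{17}$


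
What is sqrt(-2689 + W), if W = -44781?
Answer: I*sqrt(47470) ≈ 217.88*I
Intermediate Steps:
sqrt(-2689 + W) = sqrt(-2689 - 44781) = sqrt(-47470) = I*sqrt(47470)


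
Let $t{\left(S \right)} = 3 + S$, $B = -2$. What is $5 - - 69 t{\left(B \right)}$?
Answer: $74$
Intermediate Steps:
$5 - - 69 t{\left(B \right)} = 5 - - 69 \left(3 - 2\right) = 5 - \left(-69\right) 1 = 5 - -69 = 5 + 69 = 74$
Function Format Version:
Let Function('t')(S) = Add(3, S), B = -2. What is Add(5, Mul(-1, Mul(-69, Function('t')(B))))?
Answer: 74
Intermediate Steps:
Add(5, Mul(-1, Mul(-69, Function('t')(B)))) = Add(5, Mul(-1, Mul(-69, Add(3, -2)))) = Add(5, Mul(-1, Mul(-69, 1))) = Add(5, Mul(-1, -69)) = Add(5, 69) = 74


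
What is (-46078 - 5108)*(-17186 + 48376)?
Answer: -1596491340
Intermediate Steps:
(-46078 - 5108)*(-17186 + 48376) = -51186*31190 = -1596491340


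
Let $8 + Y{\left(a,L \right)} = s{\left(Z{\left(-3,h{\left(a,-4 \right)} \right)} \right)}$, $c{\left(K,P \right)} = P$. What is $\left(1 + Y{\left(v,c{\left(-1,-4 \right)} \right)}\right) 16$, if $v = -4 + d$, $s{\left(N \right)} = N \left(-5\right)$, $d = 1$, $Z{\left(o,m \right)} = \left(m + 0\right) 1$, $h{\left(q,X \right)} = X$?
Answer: $208$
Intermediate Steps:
$Z{\left(o,m \right)} = m$ ($Z{\left(o,m \right)} = m 1 = m$)
$s{\left(N \right)} = - 5 N$
$v = -3$ ($v = -4 + 1 = -3$)
$Y{\left(a,L \right)} = 12$ ($Y{\left(a,L \right)} = -8 - -20 = -8 + 20 = 12$)
$\left(1 + Y{\left(v,c{\left(-1,-4 \right)} \right)}\right) 16 = \left(1 + 12\right) 16 = 13 \cdot 16 = 208$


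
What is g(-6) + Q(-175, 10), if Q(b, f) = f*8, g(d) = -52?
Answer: 28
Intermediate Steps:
Q(b, f) = 8*f
g(-6) + Q(-175, 10) = -52 + 8*10 = -52 + 80 = 28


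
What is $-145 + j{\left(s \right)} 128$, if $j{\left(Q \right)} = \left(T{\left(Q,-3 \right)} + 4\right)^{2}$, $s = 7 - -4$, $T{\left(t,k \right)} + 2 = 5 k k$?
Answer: $282607$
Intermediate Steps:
$T{\left(t,k \right)} = -2 + 5 k^{2}$ ($T{\left(t,k \right)} = -2 + 5 k k = -2 + 5 k^{2}$)
$s = 11$ ($s = 7 + 4 = 11$)
$j{\left(Q \right)} = 2209$ ($j{\left(Q \right)} = \left(\left(-2 + 5 \left(-3\right)^{2}\right) + 4\right)^{2} = \left(\left(-2 + 5 \cdot 9\right) + 4\right)^{2} = \left(\left(-2 + 45\right) + 4\right)^{2} = \left(43 + 4\right)^{2} = 47^{2} = 2209$)
$-145 + j{\left(s \right)} 128 = -145 + 2209 \cdot 128 = -145 + 282752 = 282607$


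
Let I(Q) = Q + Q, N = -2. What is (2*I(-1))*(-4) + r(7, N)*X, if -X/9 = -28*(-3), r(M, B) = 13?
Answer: -9812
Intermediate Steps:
I(Q) = 2*Q
X = -756 (X = -(-252)*(-3) = -9*84 = -756)
(2*I(-1))*(-4) + r(7, N)*X = (2*(2*(-1)))*(-4) + 13*(-756) = (2*(-2))*(-4) - 9828 = -4*(-4) - 9828 = 16 - 9828 = -9812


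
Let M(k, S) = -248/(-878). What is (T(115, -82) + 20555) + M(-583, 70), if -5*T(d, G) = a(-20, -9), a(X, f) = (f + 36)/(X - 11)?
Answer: 1398696048/68045 ≈ 20555.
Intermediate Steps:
M(k, S) = 124/439 (M(k, S) = -248*(-1/878) = 124/439)
a(X, f) = (36 + f)/(-11 + X)
T(d, G) = 27/155 (T(d, G) = -(36 - 9)/(5*(-11 - 20)) = -27/(5*(-31)) = -(-1)*27/155 = -⅕*(-27/31) = 27/155)
(T(115, -82) + 20555) + M(-583, 70) = (27/155 + 20555) + 124/439 = 3186052/155 + 124/439 = 1398696048/68045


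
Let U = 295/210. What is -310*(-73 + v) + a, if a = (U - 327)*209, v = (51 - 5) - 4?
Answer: -2454455/42 ≈ -58439.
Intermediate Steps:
v = 42 (v = 46 - 4 = 42)
U = 59/42 (U = 295*(1/210) = 59/42 ≈ 1.4048)
a = -2858075/42 (a = (59/42 - 327)*209 = -13675/42*209 = -2858075/42 ≈ -68049.)
-310*(-73 + v) + a = -310*(-73 + 42) - 2858075/42 = -310*(-31) - 2858075/42 = 9610 - 2858075/42 = -2454455/42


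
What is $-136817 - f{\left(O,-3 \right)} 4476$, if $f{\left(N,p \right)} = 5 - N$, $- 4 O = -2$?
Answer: $-156959$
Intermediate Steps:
$O = \frac{1}{2}$ ($O = \left(- \frac{1}{4}\right) \left(-2\right) = \frac{1}{2} \approx 0.5$)
$-136817 - f{\left(O,-3 \right)} 4476 = -136817 - \left(5 - \frac{1}{2}\right) 4476 = -136817 - \frac{9}{2} \cdot 4476 = -136817 - 20142 = -156959$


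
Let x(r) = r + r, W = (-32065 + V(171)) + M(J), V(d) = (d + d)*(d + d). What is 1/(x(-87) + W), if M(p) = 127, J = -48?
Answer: 1/84852 ≈ 1.1785e-5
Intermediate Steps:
V(d) = 4*d² (V(d) = (2*d)*(2*d) = 4*d²)
W = 85026 (W = (-32065 + 4*171²) + 127 = (-32065 + 4*29241) + 127 = (-32065 + 116964) + 127 = 84899 + 127 = 85026)
x(r) = 2*r
1/(x(-87) + W) = 1/(2*(-87) + 85026) = 1/(-174 + 85026) = 1/84852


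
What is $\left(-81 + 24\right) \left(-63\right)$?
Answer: $3591$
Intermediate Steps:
$\left(-81 + 24\right) \left(-63\right) = \left(-57\right) \left(-63\right) = 3591$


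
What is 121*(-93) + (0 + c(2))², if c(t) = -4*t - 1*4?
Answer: -11109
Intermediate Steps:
c(t) = -4 - 4*t (c(t) = -4*t - 4 = -4 - 4*t)
121*(-93) + (0 + c(2))² = 121*(-93) + (0 + (-4 - 4*2))² = -11253 + (0 + (-4 - 8))² = -11253 + (0 - 12)² = -11253 + (-12)² = -11253 + 144 = -11109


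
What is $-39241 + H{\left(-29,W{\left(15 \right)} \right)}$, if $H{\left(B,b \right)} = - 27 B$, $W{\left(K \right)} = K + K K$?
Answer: $-38458$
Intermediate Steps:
$W{\left(K \right)} = K + K^{2}$
$-39241 + H{\left(-29,W{\left(15 \right)} \right)} = -39241 - -783 = -39241 + 783 = -38458$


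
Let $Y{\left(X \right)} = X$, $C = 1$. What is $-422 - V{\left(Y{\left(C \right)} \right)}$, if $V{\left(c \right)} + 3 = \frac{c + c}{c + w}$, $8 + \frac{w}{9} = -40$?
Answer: $- \frac{180587}{431} \approx -419.0$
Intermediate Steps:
$w = -432$ ($w = -72 + 9 \left(-40\right) = -72 - 360 = -432$)
$V{\left(c \right)} = -3 + \frac{2 c}{-432 + c}$ ($V{\left(c \right)} = -3 + \frac{c + c}{c - 432} = -3 + \frac{2 c}{-432 + c}$)
$-422 - V{\left(Y{\left(C \right)} \right)} = -422 - \frac{1296 - 1}{-432 + 1} = -422 - \frac{1296 - 1}{-431} = -422 - \left(- \frac{1}{431}\right) 1295 = -422 - - \frac{1295}{431} = -422 + \frac{1295}{431} = - \frac{180587}{431}$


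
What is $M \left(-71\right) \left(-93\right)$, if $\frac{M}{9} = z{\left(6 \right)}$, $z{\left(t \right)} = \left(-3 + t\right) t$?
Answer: $1069686$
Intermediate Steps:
$z{\left(t \right)} = t \left(-3 + t\right)$
$M = 162$ ($M = 9 \cdot 6 \left(-3 + 6\right) = 9 \cdot 6 \cdot 3 = 9 \cdot 18 = 162$)
$M \left(-71\right) \left(-93\right) = 162 \left(-71\right) \left(-93\right) = \left(-11502\right) \left(-93\right) = 1069686$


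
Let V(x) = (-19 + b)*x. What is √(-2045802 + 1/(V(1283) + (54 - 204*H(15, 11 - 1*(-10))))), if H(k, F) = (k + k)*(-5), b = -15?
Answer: I*√86010131412554/6484 ≈ 1430.3*I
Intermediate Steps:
H(k, F) = -10*k (H(k, F) = (2*k)*(-5) = -10*k)
V(x) = -34*x (V(x) = (-19 - 15)*x = -34*x)
√(-2045802 + 1/(V(1283) + (54 - 204*H(15, 11 - 1*(-10))))) = √(-2045802 + 1/(-34*1283 + (54 - (-2040)*15))) = √(-2045802 + 1/(-43622 + (54 - 204*(-150)))) = √(-2045802 + 1/(-43622 + (54 + 30600))) = √(-2045802 + 1/(-43622 + 30654)) = √(-2045802 + 1/(-12968)) = √(-2045802 - 1/12968) = √(-26529960337/12968) = I*√86010131412554/6484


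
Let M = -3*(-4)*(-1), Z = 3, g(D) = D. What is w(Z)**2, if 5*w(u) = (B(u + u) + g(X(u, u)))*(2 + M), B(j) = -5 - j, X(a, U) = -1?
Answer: 576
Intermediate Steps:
M = -12 (M = 12*(-1) = -12)
w(u) = 12 + 4*u (w(u) = (((-5 - (u + u)) - 1)*(2 - 12))/5 = (((-5 - 2*u) - 1)*(-10))/5 = ((-6 - 2*u)*(-10))/5 = (60 + 20*u)/5 = 12 + 4*u)
w(Z)**2 = (12 + 4*3)**2 = (12 + 12)**2 = 24**2 = 576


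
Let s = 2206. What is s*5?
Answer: 11030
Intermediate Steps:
s*5 = 2206*5 = 11030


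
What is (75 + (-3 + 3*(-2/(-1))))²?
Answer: 6084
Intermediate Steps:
(75 + (-3 + 3*(-2/(-1))))² = (75 + (-3 + 3*(-2*(-1))))² = (75 + (-3 + 3*2))² = (75 + (-3 + 6))² = (75 + 3)² = 78² = 6084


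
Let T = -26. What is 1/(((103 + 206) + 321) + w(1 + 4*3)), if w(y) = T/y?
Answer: 1/628 ≈ 0.0015924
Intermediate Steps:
w(y) = -26/y
1/(((103 + 206) + 321) + w(1 + 4*3)) = 1/(((103 + 206) + 321) - 26/(1 + 4*3)) = 1/((309 + 321) - 26/(1 + 12)) = 1/(630 - 26/13) = 1/(630 - 26*1/13) = 1/(630 - 2) = 1/628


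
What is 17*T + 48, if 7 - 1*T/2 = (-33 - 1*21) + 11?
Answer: 1748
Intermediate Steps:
T = 100 (T = 14 - 2*((-33 - 1*21) + 11) = 14 - 2*((-33 - 21) + 11) = 14 - 2*(-54 + 11) = 14 - 2*(-43) = 14 + 86 = 100)
17*T + 48 = 17*100 + 48 = 1700 + 48 = 1748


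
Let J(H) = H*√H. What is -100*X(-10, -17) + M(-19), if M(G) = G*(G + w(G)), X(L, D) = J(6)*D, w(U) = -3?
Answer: 418 + 10200*√6 ≈ 25403.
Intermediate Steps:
J(H) = H^(3/2)
X(L, D) = 6*D*√6 (X(L, D) = 6^(3/2)*D = (6*√6)*D = 6*D*√6)
M(G) = G*(-3 + G) (M(G) = G*(G - 3) = G*(-3 + G))
-100*X(-10, -17) + M(-19) = -600*(-17)*√6 - 19*(-3 - 19) = -(-10200)*√6 - 19*(-22) = 10200*√6 + 418 = 418 + 10200*√6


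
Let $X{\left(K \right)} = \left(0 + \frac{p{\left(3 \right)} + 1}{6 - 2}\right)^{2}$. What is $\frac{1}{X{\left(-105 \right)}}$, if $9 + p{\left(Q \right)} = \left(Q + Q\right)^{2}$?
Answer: $\frac{1}{49} \approx 0.020408$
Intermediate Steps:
$p{\left(Q \right)} = -9 + 4 Q^{2}$ ($p{\left(Q \right)} = -9 + \left(Q + Q\right)^{2} = -9 + \left(2 Q\right)^{2} = -9 + 4 Q^{2}$)
$X{\left(K \right)} = 49$ ($X{\left(K \right)} = \left(0 + \frac{\left(-9 + 4 \cdot 3^{2}\right) + 1}{6 - 2}\right)^{2} = \left(0 + \frac{\left(-9 + 4 \cdot 9\right) + 1}{4}\right)^{2} = \left(0 + \left(\left(-9 + 36\right) + 1\right) \frac{1}{4}\right)^{2} = \left(0 + \left(27 + 1\right) \frac{1}{4}\right)^{2} = \left(0 + 28 \cdot \frac{1}{4}\right)^{2} = \left(0 + 7\right)^{2} = 7^{2} = 49$)
$\frac{1}{X{\left(-105 \right)}} = \frac{1}{49}$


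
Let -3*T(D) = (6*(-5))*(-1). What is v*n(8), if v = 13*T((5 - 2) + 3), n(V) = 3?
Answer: -390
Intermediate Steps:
T(D) = -10 (T(D) = -6*(-5)*(-1)/3 = -(-10)*(-1) = -⅓*30 = -10)
v = -130 (v = 13*(-10) = -130)
v*n(8) = -130*3 = -390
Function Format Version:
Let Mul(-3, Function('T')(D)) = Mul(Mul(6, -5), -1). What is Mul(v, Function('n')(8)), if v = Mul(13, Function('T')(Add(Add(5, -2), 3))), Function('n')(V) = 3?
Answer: -390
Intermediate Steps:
Function('T')(D) = -10 (Function('T')(D) = Mul(Rational(-1, 3), Mul(Mul(6, -5), -1)) = Mul(Rational(-1, 3), Mul(-30, -1)) = Mul(Rational(-1, 3), 30) = -10)
v = -130 (v = Mul(13, -10) = -130)
Mul(v, Function('n')(8)) = Mul(-130, 3) = -390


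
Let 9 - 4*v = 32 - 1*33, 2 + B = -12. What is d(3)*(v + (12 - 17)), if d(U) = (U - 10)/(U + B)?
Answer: -35/22 ≈ -1.5909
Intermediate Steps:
B = -14 (B = -2 - 12 = -14)
d(U) = (-10 + U)/(-14 + U) (d(U) = (U - 10)/(U - 14) = (-10 + U)/(-14 + U))
v = 5/2 (v = 9/4 - (32 - 1*33)/4 = 9/4 - (32 - 33)/4 = 9/4 - ¼*(-1) = 9/4 + ¼ = 5/2 ≈ 2.5000)
d(3)*(v + (12 - 17)) = ((-10 + 3)/(-14 + 3))*(5/2 + (12 - 17)) = (-7/(-11))*(5/2 - 5) = -1/11*(-7)*(-5/2) = (7/11)*(-5/2) = -35/22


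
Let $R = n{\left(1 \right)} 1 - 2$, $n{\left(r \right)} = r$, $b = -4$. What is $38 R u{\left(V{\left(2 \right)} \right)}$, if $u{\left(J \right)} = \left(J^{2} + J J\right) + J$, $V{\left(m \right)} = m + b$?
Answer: $-228$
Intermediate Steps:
$V{\left(m \right)} = -4 + m$ ($V{\left(m \right)} = m - 4 = -4 + m$)
$u{\left(J \right)} = J + 2 J^{2}$ ($u{\left(J \right)} = \left(J^{2} + J^{2}\right) + J = 2 J^{2} + J = J + 2 J^{2}$)
$R = -1$ ($R = 1 \cdot 1 - 2 = 1 - 2 = -1$)
$38 R u{\left(V{\left(2 \right)} \right)} = 38 \left(-1\right) \left(-4 + 2\right) \left(1 + 2 \left(-4 + 2\right)\right) = - 38 \left(- 2 \left(1 + 2 \left(-2\right)\right)\right) = - 38 \left(- 2 \left(1 - 4\right)\right) = - 38 \left(\left(-2\right) \left(-3\right)\right) = \left(-38\right) 6 = -228$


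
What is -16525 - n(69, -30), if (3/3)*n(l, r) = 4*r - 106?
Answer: -16299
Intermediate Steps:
n(l, r) = -106 + 4*r (n(l, r) = 4*r - 106 = -106 + 4*r)
-16525 - n(69, -30) = -16525 - (-106 + 4*(-30)) = -16525 - (-106 - 120) = -16525 - 1*(-226) = -16525 + 226 = -16299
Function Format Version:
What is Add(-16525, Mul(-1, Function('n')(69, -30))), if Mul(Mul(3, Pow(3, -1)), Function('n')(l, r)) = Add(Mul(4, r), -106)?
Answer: -16299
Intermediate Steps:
Function('n')(l, r) = Add(-106, Mul(4, r)) (Function('n')(l, r) = Add(Mul(4, r), -106) = Add(-106, Mul(4, r)))
Add(-16525, Mul(-1, Function('n')(69, -30))) = Add(-16525, Mul(-1, Add(-106, Mul(4, -30)))) = Add(-16525, Mul(-1, Add(-106, -120))) = Add(-16525, Mul(-1, -226)) = Add(-16525, 226) = -16299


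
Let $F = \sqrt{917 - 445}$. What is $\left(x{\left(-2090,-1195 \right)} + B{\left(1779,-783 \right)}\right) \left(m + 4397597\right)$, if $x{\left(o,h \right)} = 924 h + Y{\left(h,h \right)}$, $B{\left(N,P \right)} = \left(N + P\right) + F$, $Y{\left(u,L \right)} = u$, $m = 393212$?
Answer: $-5290868852611 + 9581618 \sqrt{118} \approx -5.2908 \cdot 10^{12}$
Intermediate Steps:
$F = 2 \sqrt{118}$ ($F = \sqrt{472} = 2 \sqrt{118} \approx 21.726$)
$B{\left(N,P \right)} = N + P + 2 \sqrt{118}$ ($B{\left(N,P \right)} = \left(N + P\right) + 2 \sqrt{118} = N + P + 2 \sqrt{118}$)
$x{\left(o,h \right)} = 925 h$ ($x{\left(o,h \right)} = 924 h + h = 925 h$)
$\left(x{\left(-2090,-1195 \right)} + B{\left(1779,-783 \right)}\right) \left(m + 4397597\right) = \left(925 \left(-1195\right) + \left(1779 - 783 + 2 \sqrt{118}\right)\right) \left(393212 + 4397597\right) = \left(-1105375 + \left(996 + 2 \sqrt{118}\right)\right) 4790809 = \left(-1104379 + 2 \sqrt{118}\right) 4790809 = -5290868852611 + 9581618 \sqrt{118}$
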